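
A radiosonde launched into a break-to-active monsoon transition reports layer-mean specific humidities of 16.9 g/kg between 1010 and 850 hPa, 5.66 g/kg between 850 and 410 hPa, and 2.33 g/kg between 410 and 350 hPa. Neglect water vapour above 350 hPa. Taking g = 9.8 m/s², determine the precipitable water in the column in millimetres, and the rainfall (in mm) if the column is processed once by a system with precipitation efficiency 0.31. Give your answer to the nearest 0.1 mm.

Precipitable water is the column-integrated vapour mass per unit area: PW = (1/g) Σ q̄ Δp, with q in kg/kg and Δp in Pa (1 kg/m² of water = 1 mm).
Layer 1010–850 hPa: Δp = 160 hPa = 16000 Pa, q̄ = 0.0169 kg/kg → 0.0169 × 16000 / 9.8 = 27.59 mm
Layer 850–410 hPa: Δp = 440 hPa = 44000 Pa, q̄ = 0.00566 kg/kg → 0.00566 × 44000 / 9.8 = 25.41 mm
Layer 410–350 hPa: Δp = 60 hPa = 6000 Pa, q̄ = 0.00233 kg/kg → 0.00233 × 6000 / 9.8 = 1.43 mm
PW = 27.59 + 25.41 + 1.43 = 54.43 ≈ 54.4 mm.
Rainfall = ε × PW = 0.31 × 54.4 = 16.9 mm.

PW ≈ 54.4 mm; rainfall ≈ 16.9 mm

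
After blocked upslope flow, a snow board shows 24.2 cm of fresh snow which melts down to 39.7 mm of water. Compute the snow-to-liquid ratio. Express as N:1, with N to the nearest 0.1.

Ratio = snow depth / SWE = 242 mm / 39.7 mm = 6.1, i.e. 6.1:1.

ratio ≈ 6.1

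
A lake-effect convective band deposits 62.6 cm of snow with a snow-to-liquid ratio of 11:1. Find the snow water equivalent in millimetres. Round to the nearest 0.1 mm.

SWE ≈ 56.9 mm

SWE = snow depth / ratio = 62.6 cm / 11 = 5.691 cm = 56.9 mm.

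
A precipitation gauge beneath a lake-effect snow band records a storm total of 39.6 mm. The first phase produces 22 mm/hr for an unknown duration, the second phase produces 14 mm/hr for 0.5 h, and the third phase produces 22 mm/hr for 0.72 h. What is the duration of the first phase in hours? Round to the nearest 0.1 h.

Known phases: 14 × 0.5 + 22 × 0.72 = 7 + 15.84 = 22.84 mm.
Remaining depth = 39.6 − 22.84 = 16.76 mm.
Duration = 16.76 / 22 = 0.8 h.

duration ≈ 0.8 h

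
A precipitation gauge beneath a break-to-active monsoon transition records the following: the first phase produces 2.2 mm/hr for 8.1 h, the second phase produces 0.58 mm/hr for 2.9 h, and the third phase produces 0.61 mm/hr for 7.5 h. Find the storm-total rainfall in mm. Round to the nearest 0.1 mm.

Total = Σ Rᵢ Δtᵢ = 2.2 × 8.1 + 0.58 × 2.9 + 0.61 × 7.5
      = 17.82 + 1.682 + 4.575 = 24.1 mm.

total ≈ 24.1 mm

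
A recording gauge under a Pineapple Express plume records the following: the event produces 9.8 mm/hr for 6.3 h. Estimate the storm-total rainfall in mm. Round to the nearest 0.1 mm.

total ≈ 61.7 mm

Total = Σ Rᵢ Δtᵢ = 9.8 × 6.3
      = 61.74 = 61.7 mm.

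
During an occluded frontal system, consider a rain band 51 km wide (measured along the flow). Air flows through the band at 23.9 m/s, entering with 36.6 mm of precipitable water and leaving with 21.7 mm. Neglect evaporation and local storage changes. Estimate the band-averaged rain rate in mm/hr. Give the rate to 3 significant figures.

R ≈ 25.1 mm/hr

Column moisture flux per unit crosswind length is F = V × PW.
Inflow: F_in = 23.9 × 36.6 = 874.74 mm·m/s
Outflow: F_out = 23.9 × 21.7 = 518.63 mm·m/s
Steady-state rate R = (F_in − F_out)/L = (874.74 − 518.63) / 51000 m = 6.983e-03 mm/s.
R = 6.983e-03 × 3600 = 25.1 mm/hr.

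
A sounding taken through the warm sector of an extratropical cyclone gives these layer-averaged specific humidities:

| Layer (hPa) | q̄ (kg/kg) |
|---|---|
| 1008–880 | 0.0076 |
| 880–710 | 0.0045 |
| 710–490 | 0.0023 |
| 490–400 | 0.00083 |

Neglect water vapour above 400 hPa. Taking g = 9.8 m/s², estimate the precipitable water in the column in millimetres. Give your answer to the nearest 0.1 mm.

PW ≈ 23.7 mm

Precipitable water is the column-integrated vapour mass per unit area: PW = (1/g) Σ q̄ Δp, with q in kg/kg and Δp in Pa (1 kg/m² of water = 1 mm).
Layer 1008–880 hPa: Δp = 128 hPa = 12800 Pa, q̄ = 0.0076 kg/kg → 0.0076 × 12800 / 9.8 = 9.93 mm
Layer 880–710 hPa: Δp = 170 hPa = 17000 Pa, q̄ = 0.0045 kg/kg → 0.0045 × 17000 / 9.8 = 7.81 mm
Layer 710–490 hPa: Δp = 220 hPa = 22000 Pa, q̄ = 0.0023 kg/kg → 0.0023 × 22000 / 9.8 = 5.16 mm
Layer 490–400 hPa: Δp = 90 hPa = 9000 Pa, q̄ = 0.00083 kg/kg → 0.00083 × 9000 / 9.8 = 0.76 mm
PW = 9.93 + 7.81 + 5.16 + 0.76 = 23.66 ≈ 23.7 mm.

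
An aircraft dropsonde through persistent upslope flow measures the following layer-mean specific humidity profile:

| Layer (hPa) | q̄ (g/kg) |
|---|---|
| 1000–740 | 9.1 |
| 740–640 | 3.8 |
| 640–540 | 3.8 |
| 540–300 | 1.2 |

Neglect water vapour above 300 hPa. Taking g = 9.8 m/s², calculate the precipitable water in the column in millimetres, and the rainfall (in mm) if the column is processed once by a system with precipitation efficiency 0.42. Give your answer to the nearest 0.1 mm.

Precipitable water is the column-integrated vapour mass per unit area: PW = (1/g) Σ q̄ Δp, with q in kg/kg and Δp in Pa (1 kg/m² of water = 1 mm).
Layer 1000–740 hPa: Δp = 260 hPa = 26000 Pa, q̄ = 0.0091 kg/kg → 0.0091 × 26000 / 9.8 = 24.14 mm
Layer 740–640 hPa: Δp = 100 hPa = 10000 Pa, q̄ = 0.0038 kg/kg → 0.0038 × 10000 / 9.8 = 3.88 mm
Layer 640–540 hPa: Δp = 100 hPa = 10000 Pa, q̄ = 0.0038 kg/kg → 0.0038 × 10000 / 9.8 = 3.88 mm
Layer 540–300 hPa: Δp = 240 hPa = 24000 Pa, q̄ = 0.0012 kg/kg → 0.0012 × 24000 / 9.8 = 2.94 mm
PW = 24.14 + 3.88 + 3.88 + 2.94 = 34.84 ≈ 34.8 mm.
Rainfall = ε × PW = 0.42 × 34.8 = 14.6 mm.

PW ≈ 34.8 mm; rainfall ≈ 14.6 mm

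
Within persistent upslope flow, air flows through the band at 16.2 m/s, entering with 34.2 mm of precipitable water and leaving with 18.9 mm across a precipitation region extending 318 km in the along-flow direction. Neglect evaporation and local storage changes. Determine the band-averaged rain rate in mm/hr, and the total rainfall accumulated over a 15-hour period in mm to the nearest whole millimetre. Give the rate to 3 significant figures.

Column moisture flux per unit crosswind length is F = V × PW.
Inflow: F_in = 16.2 × 34.2 = 554.04 mm·m/s
Outflow: F_out = 16.2 × 18.9 = 306.18 mm·m/s
Steady-state rate R = (F_in − F_out)/L = (554.04 − 306.18) / 318000 m = 7.794e-04 mm/s.
R = 7.794e-04 × 3600 = 2.81 mm/hr.
Over 15 h: total = 2.81 × 15 = 42.15 ≈ 42 mm.

R ≈ 2.81 mm/hr; total ≈ 42 mm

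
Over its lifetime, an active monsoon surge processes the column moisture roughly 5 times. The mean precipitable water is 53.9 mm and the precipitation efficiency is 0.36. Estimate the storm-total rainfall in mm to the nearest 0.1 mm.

Each cycle deposits ε × PW = 0.36 × 53.9 = 19.404 mm.
Over 5 cycles: 5 × 19.404 = 97.0 mm.

rainfall ≈ 97.0 mm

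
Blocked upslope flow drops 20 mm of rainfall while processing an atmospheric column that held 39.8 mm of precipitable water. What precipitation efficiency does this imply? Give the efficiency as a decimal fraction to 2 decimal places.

ε ≈ 0.50

ε = rainfall / PW = 20 / 39.8 = 0.50.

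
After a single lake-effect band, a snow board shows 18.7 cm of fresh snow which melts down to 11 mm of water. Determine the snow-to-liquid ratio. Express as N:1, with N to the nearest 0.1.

Ratio = snow depth / SWE = 187 mm / 11 mm = 17.0, i.e. 17.0:1.

ratio ≈ 17.0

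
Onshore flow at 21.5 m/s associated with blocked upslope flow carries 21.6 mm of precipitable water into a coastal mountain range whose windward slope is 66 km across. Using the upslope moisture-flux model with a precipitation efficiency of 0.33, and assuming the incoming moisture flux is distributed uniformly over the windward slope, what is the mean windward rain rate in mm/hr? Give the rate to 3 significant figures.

R ≈ 8.36 mm/hr

Incoming column moisture flux per unit ridge length: F = V × PW = 21.5 × 21.6 = 464.4 mm·m/s.
Spread over the 66 km slope with efficiency ε = 0.33: R = ε·F/W = 0.33 × 464.4 / 66000 m = 2.322e-03 mm/s.
R = 2.322e-03 × 3600 = 8.36 mm/hr.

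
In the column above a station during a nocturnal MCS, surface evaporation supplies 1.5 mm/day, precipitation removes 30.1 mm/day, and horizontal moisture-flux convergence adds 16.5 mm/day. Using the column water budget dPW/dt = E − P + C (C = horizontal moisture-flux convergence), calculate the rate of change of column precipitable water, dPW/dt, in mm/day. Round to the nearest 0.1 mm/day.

dPW/dt ≈ -12.1 mm/day

dPW/dt = E − P + C = 1.5 − 30.1 + (16.5) = -12.1 mm/day.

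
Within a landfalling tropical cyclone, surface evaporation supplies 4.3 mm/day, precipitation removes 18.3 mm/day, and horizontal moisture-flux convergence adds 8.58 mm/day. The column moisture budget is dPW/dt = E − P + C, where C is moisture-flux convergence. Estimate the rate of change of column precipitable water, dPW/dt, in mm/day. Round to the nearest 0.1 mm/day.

dPW/dt ≈ -5.4 mm/day

dPW/dt = E − P + C = 4.3 − 18.3 + (8.58) = -5.4 mm/day.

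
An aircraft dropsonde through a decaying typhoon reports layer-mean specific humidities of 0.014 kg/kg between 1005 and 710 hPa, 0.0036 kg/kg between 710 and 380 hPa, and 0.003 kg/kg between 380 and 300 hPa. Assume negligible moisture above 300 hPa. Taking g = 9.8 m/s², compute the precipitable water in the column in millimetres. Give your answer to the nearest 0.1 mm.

Precipitable water is the column-integrated vapour mass per unit area: PW = (1/g) Σ q̄ Δp, with q in kg/kg and Δp in Pa (1 kg/m² of water = 1 mm).
Layer 1005–710 hPa: Δp = 295 hPa = 29500 Pa, q̄ = 0.014 kg/kg → 0.014 × 29500 / 9.8 = 42.14 mm
Layer 710–380 hPa: Δp = 330 hPa = 33000 Pa, q̄ = 0.0036 kg/kg → 0.0036 × 33000 / 9.8 = 12.12 mm
Layer 380–300 hPa: Δp = 80 hPa = 8000 Pa, q̄ = 0.003 kg/kg → 0.003 × 8000 / 9.8 = 2.45 mm
PW = 42.14 + 12.12 + 2.45 = 56.71 ≈ 56.7 mm.

PW ≈ 56.7 mm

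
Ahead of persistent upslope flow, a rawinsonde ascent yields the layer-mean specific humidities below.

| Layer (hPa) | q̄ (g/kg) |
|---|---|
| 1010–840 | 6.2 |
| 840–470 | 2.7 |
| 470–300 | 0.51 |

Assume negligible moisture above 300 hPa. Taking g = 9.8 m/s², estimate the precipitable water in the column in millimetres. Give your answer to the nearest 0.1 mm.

Precipitable water is the column-integrated vapour mass per unit area: PW = (1/g) Σ q̄ Δp, with q in kg/kg and Δp in Pa (1 kg/m² of water = 1 mm).
Layer 1010–840 hPa: Δp = 170 hPa = 17000 Pa, q̄ = 0.0062 kg/kg → 0.0062 × 17000 / 9.8 = 10.76 mm
Layer 840–470 hPa: Δp = 370 hPa = 37000 Pa, q̄ = 0.0027 kg/kg → 0.0027 × 37000 / 9.8 = 10.19 mm
Layer 470–300 hPa: Δp = 170 hPa = 17000 Pa, q̄ = 0.00051 kg/kg → 0.00051 × 17000 / 9.8 = 0.88 mm
PW = 10.76 + 10.19 + 0.88 = 21.83 ≈ 21.8 mm.

PW ≈ 21.8 mm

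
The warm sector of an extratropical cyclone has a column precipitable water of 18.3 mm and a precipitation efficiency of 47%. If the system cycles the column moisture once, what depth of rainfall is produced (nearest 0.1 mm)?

rainfall ≈ 8.6 mm

Rainfall = ε × PW = 0.47 × 18.3 = 8.6 mm.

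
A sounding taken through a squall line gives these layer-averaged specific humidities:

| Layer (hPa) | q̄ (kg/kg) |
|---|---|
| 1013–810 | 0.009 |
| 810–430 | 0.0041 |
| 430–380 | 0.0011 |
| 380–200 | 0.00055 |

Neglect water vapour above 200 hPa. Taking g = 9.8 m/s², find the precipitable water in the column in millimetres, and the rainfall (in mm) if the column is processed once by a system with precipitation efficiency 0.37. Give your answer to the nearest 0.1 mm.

PW ≈ 36.1 mm; rainfall ≈ 13.4 mm

Precipitable water is the column-integrated vapour mass per unit area: PW = (1/g) Σ q̄ Δp, with q in kg/kg and Δp in Pa (1 kg/m² of water = 1 mm).
Layer 1013–810 hPa: Δp = 203 hPa = 20300 Pa, q̄ = 0.009 kg/kg → 0.009 × 20300 / 9.8 = 18.64 mm
Layer 810–430 hPa: Δp = 380 hPa = 38000 Pa, q̄ = 0.0041 kg/kg → 0.0041 × 38000 / 9.8 = 15.90 mm
Layer 430–380 hPa: Δp = 50 hPa = 5000 Pa, q̄ = 0.0011 kg/kg → 0.0011 × 5000 / 9.8 = 0.56 mm
Layer 380–200 hPa: Δp = 180 hPa = 18000 Pa, q̄ = 0.00055 kg/kg → 0.00055 × 18000 / 9.8 = 1.01 mm
PW = 18.64 + 15.90 + 0.56 + 1.01 = 36.11 ≈ 36.1 mm.
Rainfall = ε × PW = 0.37 × 36.1 = 13.4 mm.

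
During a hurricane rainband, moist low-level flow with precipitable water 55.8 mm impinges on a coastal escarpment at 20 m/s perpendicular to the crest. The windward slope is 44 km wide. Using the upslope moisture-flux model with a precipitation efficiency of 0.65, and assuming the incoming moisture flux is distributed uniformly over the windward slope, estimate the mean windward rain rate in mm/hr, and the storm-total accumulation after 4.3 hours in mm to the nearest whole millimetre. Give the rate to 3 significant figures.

R ≈ 59.4 mm/hr; total ≈ 255 mm

Incoming column moisture flux per unit ridge length: F = V × PW = 20 × 55.8 = 1116 mm·m/s.
Spread over the 44 km slope with efficiency ε = 0.65: R = ε·F/W = 0.65 × 1116 / 44000 m = 1.649e-02 mm/s.
R = 1.649e-02 × 3600 = 59.4 mm/hr.
Over 4.3 h: total = 59.4 × 4.3 = 255.42 ≈ 255 mm.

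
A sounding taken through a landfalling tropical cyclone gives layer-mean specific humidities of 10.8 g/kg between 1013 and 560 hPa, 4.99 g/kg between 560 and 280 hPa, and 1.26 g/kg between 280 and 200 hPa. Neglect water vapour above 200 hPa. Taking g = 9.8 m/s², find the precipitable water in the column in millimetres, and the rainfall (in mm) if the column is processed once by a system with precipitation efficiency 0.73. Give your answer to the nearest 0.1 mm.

Precipitable water is the column-integrated vapour mass per unit area: PW = (1/g) Σ q̄ Δp, with q in kg/kg and Δp in Pa (1 kg/m² of water = 1 mm).
Layer 1013–560 hPa: Δp = 453 hPa = 45300 Pa, q̄ = 0.0108 kg/kg → 0.0108 × 45300 / 9.8 = 49.92 mm
Layer 560–280 hPa: Δp = 280 hPa = 28000 Pa, q̄ = 0.00499 kg/kg → 0.00499 × 28000 / 9.8 = 14.26 mm
Layer 280–200 hPa: Δp = 80 hPa = 8000 Pa, q̄ = 0.00126 kg/kg → 0.00126 × 8000 / 9.8 = 1.03 mm
PW = 49.92 + 14.26 + 1.03 = 65.21 ≈ 65.2 mm.
Rainfall = ε × PW = 0.73 × 65.2 = 47.6 mm.

PW ≈ 65.2 mm; rainfall ≈ 47.6 mm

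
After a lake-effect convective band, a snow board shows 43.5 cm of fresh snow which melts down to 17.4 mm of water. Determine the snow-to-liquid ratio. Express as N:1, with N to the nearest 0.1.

Ratio = snow depth / SWE = 435 mm / 17.4 mm = 25.0, i.e. 25.0:1.

ratio ≈ 25.0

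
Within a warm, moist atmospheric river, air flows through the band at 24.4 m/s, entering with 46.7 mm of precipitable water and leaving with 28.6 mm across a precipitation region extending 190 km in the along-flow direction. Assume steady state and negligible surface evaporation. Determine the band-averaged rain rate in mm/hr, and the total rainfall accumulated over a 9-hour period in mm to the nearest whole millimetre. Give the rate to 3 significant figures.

R ≈ 8.37 mm/hr; total ≈ 75 mm

Column moisture flux per unit crosswind length is F = V × PW.
Inflow: F_in = 24.4 × 46.7 = 1139.48 mm·m/s
Outflow: F_out = 24.4 × 28.6 = 697.84 mm·m/s
Steady-state rate R = (F_in − F_out)/L = (1139.48 − 697.84) / 190000 m = 2.324e-03 mm/s.
R = 2.324e-03 × 3600 = 8.37 mm/hr.
Over 9 h: total = 8.37 × 9 = 75.33 ≈ 75 mm.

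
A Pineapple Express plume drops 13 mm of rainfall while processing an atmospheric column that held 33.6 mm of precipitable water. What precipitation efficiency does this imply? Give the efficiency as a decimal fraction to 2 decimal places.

ε ≈ 0.39

ε = rainfall / PW = 13 / 33.6 = 0.39.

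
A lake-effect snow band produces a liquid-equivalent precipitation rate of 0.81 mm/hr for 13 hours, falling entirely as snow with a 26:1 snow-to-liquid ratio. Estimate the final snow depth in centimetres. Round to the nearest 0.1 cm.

snow depth ≈ 27.4 cm

Liquid-equivalent depth = 0.81 × 13 = 10.53 mm.
Snow depth = 10.53 mm × 26 = 273.78 mm = 27.4 cm.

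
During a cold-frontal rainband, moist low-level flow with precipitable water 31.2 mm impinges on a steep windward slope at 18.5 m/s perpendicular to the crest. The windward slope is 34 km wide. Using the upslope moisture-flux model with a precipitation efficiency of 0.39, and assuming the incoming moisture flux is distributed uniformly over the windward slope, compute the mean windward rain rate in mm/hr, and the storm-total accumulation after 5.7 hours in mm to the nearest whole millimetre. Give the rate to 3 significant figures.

Incoming column moisture flux per unit ridge length: F = V × PW = 18.5 × 31.2 = 577.2 mm·m/s.
Spread over the 34 km slope with efficiency ε = 0.39: R = ε·F/W = 0.39 × 577.2 / 34000 m = 6.621e-03 mm/s.
R = 6.621e-03 × 3600 = 23.8 mm/hr.
Over 5.7 h: total = 23.8 × 5.7 = 135.66 ≈ 136 mm.

R ≈ 23.8 mm/hr; total ≈ 136 mm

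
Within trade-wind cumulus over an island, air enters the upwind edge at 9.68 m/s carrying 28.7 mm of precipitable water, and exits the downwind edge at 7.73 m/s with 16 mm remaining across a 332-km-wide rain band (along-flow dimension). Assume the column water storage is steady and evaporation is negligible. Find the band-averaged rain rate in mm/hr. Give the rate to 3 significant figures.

R ≈ 1.67 mm/hr

Column moisture flux per unit crosswind length is F = V × PW.
Inflow: F_in = 9.68 × 28.7 = 277.816 mm·m/s
Outflow: F_out = 7.73 × 16 = 123.68 mm·m/s
Steady-state rate R = (F_in − F_out)/L = (277.816 − 123.68) / 332000 m = 4.643e-04 mm/s.
R = 4.643e-04 × 3600 = 1.67 mm/hr.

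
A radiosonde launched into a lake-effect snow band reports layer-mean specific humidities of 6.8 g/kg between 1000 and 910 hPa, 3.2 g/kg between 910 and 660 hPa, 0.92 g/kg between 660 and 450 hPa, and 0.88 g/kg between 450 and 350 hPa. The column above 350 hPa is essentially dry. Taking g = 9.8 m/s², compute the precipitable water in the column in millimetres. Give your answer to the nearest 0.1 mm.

PW ≈ 17.3 mm

Precipitable water is the column-integrated vapour mass per unit area: PW = (1/g) Σ q̄ Δp, with q in kg/kg and Δp in Pa (1 kg/m² of water = 1 mm).
Layer 1000–910 hPa: Δp = 90 hPa = 9000 Pa, q̄ = 0.0068 kg/kg → 0.0068 × 9000 / 9.8 = 6.24 mm
Layer 910–660 hPa: Δp = 250 hPa = 25000 Pa, q̄ = 0.0032 kg/kg → 0.0032 × 25000 / 9.8 = 8.16 mm
Layer 660–450 hPa: Δp = 210 hPa = 21000 Pa, q̄ = 0.00092 kg/kg → 0.00092 × 21000 / 9.8 = 1.97 mm
Layer 450–350 hPa: Δp = 100 hPa = 10000 Pa, q̄ = 0.00088 kg/kg → 0.00088 × 10000 / 9.8 = 0.90 mm
PW = 6.24 + 8.16 + 1.97 + 0.90 = 17.27 ≈ 17.3 mm.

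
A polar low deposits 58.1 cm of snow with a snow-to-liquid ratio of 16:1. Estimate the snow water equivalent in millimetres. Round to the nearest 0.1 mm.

SWE = snow depth / ratio = 58.1 cm / 16 = 3.631 cm = 36.3 mm.

SWE ≈ 36.3 mm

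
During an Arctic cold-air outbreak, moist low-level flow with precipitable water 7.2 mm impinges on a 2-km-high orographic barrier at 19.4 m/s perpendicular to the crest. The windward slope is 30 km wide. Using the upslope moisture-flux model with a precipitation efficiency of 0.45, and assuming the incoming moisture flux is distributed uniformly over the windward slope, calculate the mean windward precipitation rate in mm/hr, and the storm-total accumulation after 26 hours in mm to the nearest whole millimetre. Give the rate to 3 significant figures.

R ≈ 7.54 mm/hr; total ≈ 196 mm

Incoming column moisture flux per unit ridge length: F = V × PW = 19.4 × 7.2 = 139.68 mm·m/s.
Spread over the 30 km slope with efficiency ε = 0.45: R = ε·F/W = 0.45 × 139.68 / 30000 m = 2.095e-03 mm/s.
R = 2.095e-03 × 3600 = 7.54 mm/hr.
Over 26 h: total = 7.54 × 26 = 196.04 ≈ 196 mm.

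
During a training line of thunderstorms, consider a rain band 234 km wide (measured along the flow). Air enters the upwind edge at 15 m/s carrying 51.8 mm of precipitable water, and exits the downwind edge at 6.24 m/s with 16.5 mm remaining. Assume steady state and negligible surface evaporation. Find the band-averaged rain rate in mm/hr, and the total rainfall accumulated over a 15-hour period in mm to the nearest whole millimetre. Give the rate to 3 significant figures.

R ≈ 10.4 mm/hr; total ≈ 156 mm

Column moisture flux per unit crosswind length is F = V × PW.
Inflow: F_in = 15 × 51.8 = 777 mm·m/s
Outflow: F_out = 6.24 × 16.5 = 102.96 mm·m/s
Steady-state rate R = (F_in − F_out)/L = (777 − 102.96) / 234000 m = 2.881e-03 mm/s.
R = 2.881e-03 × 3600 = 10.4 mm/hr.
Over 15 h: total = 10.4 × 15 = 156 mm.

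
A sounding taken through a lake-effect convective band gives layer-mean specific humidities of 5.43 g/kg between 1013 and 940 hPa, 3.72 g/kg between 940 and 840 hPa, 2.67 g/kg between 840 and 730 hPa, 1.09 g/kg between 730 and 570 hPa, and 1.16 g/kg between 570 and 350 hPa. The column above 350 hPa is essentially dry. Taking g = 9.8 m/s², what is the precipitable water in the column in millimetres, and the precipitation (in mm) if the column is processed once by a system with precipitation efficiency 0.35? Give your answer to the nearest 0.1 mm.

PW ≈ 15.2 mm; precipitation ≈ 5.3 mm

Precipitable water is the column-integrated vapour mass per unit area: PW = (1/g) Σ q̄ Δp, with q in kg/kg and Δp in Pa (1 kg/m² of water = 1 mm).
Layer 1013–940 hPa: Δp = 73 hPa = 7300 Pa, q̄ = 0.00543 kg/kg → 0.00543 × 7300 / 9.8 = 4.04 mm
Layer 940–840 hPa: Δp = 100 hPa = 10000 Pa, q̄ = 0.00372 kg/kg → 0.00372 × 10000 / 9.8 = 3.80 mm
Layer 840–730 hPa: Δp = 110 hPa = 11000 Pa, q̄ = 0.00267 kg/kg → 0.00267 × 11000 / 9.8 = 3.00 mm
Layer 730–570 hPa: Δp = 160 hPa = 16000 Pa, q̄ = 0.00109 kg/kg → 0.00109 × 16000 / 9.8 = 1.78 mm
Layer 570–350 hPa: Δp = 220 hPa = 22000 Pa, q̄ = 0.00116 kg/kg → 0.00116 × 22000 / 9.8 = 2.60 mm
PW = 4.04 + 3.80 + 3.00 + 1.78 + 2.60 = 15.22 ≈ 15.2 mm.
Precipitation = ε × PW = 0.35 × 15.2 = 5.3 mm.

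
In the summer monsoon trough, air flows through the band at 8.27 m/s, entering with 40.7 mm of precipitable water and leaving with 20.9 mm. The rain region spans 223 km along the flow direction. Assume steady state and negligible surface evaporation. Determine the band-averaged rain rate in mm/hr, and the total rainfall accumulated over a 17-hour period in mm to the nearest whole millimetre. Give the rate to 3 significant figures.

Column moisture flux per unit crosswind length is F = V × PW.
Inflow: F_in = 8.27 × 40.7 = 336.589 mm·m/s
Outflow: F_out = 8.27 × 20.9 = 172.843 mm·m/s
Steady-state rate R = (F_in − F_out)/L = (336.589 − 172.843) / 223000 m = 7.343e-04 mm/s.
R = 7.343e-04 × 3600 = 2.64 mm/hr.
Over 17 h: total = 2.64 × 17 = 44.88 ≈ 45 mm.

R ≈ 2.64 mm/hr; total ≈ 45 mm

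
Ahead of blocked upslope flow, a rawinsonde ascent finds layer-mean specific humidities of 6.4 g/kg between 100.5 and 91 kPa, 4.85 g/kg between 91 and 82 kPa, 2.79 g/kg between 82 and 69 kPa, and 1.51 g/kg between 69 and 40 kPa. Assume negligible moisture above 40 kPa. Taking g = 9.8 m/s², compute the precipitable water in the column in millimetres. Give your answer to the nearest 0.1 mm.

Precipitable water is the column-integrated vapour mass per unit area: PW = (1/g) Σ q̄ Δp, with q in kg/kg and Δp in Pa (1 kg/m² of water = 1 mm).
Layer 100.5–91 kPa: Δp = 95 hPa = 9500 Pa, q̄ = 0.0064 kg/kg → 0.0064 × 9500 / 9.8 = 6.20 mm
Layer 91–82 kPa: Δp = 90 hPa = 9000 Pa, q̄ = 0.00485 kg/kg → 0.00485 × 9000 / 9.8 = 4.45 mm
Layer 82–69 kPa: Δp = 130 hPa = 13000 Pa, q̄ = 0.00279 kg/kg → 0.00279 × 13000 / 9.8 = 3.70 mm
Layer 69–40 kPa: Δp = 290 hPa = 29000 Pa, q̄ = 0.00151 kg/kg → 0.00151 × 29000 / 9.8 = 4.47 mm
PW = 6.20 + 4.45 + 3.70 + 4.47 = 18.82 ≈ 18.8 mm.

PW ≈ 18.8 mm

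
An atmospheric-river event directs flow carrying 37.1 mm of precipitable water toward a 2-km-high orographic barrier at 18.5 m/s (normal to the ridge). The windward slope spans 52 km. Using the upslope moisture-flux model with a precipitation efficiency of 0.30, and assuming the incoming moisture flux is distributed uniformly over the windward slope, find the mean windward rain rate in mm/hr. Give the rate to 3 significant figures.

R ≈ 14.3 mm/hr

Incoming column moisture flux per unit ridge length: F = V × PW = 18.5 × 37.1 = 686.35 mm·m/s.
Spread over the 52 km slope with efficiency ε = 0.30: R = ε·F/W = 0.30 × 686.35 / 52000 m = 3.960e-03 mm/s.
R = 3.960e-03 × 3600 = 14.3 mm/hr.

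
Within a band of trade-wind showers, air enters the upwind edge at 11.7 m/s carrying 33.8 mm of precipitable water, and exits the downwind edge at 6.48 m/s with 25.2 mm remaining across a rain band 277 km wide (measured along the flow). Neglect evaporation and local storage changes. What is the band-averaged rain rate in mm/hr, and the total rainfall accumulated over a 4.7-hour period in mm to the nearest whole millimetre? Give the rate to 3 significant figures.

R ≈ 3.02 mm/hr; total ≈ 14 mm

Column moisture flux per unit crosswind length is F = V × PW.
Inflow: F_in = 11.7 × 33.8 = 395.46 mm·m/s
Outflow: F_out = 6.48 × 25.2 = 163.296 mm·m/s
Steady-state rate R = (F_in − F_out)/L = (395.46 − 163.296) / 277000 m = 8.381e-04 mm/s.
R = 8.381e-04 × 3600 = 3.02 mm/hr.
Over 4.7 h: total = 3.02 × 4.7 = 14.194 ≈ 14 mm.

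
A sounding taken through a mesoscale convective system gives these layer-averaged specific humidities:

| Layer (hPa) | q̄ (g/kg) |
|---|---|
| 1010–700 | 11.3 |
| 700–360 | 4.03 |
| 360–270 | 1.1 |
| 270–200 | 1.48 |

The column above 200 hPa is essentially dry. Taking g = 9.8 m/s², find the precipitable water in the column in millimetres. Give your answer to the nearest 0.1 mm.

Precipitable water is the column-integrated vapour mass per unit area: PW = (1/g) Σ q̄ Δp, with q in kg/kg and Δp in Pa (1 kg/m² of water = 1 mm).
Layer 1010–700 hPa: Δp = 310 hPa = 31000 Pa, q̄ = 0.0113 kg/kg → 0.0113 × 31000 / 9.8 = 35.74 mm
Layer 700–360 hPa: Δp = 340 hPa = 34000 Pa, q̄ = 0.00403 kg/kg → 0.00403 × 34000 / 9.8 = 13.98 mm
Layer 360–270 hPa: Δp = 90 hPa = 9000 Pa, q̄ = 0.0011 kg/kg → 0.0011 × 9000 / 9.8 = 1.01 mm
Layer 270–200 hPa: Δp = 70 hPa = 7000 Pa, q̄ = 0.00148 kg/kg → 0.00148 × 7000 / 9.8 = 1.06 mm
PW = 35.74 + 13.98 + 1.01 + 1.06 = 51.79 ≈ 51.8 mm.

PW ≈ 51.8 mm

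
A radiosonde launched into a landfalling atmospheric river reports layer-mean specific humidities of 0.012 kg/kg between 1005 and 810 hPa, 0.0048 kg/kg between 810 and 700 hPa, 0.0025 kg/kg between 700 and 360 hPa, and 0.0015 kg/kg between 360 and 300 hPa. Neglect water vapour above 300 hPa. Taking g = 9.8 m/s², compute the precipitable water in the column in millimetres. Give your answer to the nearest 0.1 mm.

PW ≈ 38.9 mm

Precipitable water is the column-integrated vapour mass per unit area: PW = (1/g) Σ q̄ Δp, with q in kg/kg and Δp in Pa (1 kg/m² of water = 1 mm).
Layer 1005–810 hPa: Δp = 195 hPa = 19500 Pa, q̄ = 0.012 kg/kg → 0.012 × 19500 / 9.8 = 23.88 mm
Layer 810–700 hPa: Δp = 110 hPa = 11000 Pa, q̄ = 0.0048 kg/kg → 0.0048 × 11000 / 9.8 = 5.39 mm
Layer 700–360 hPa: Δp = 340 hPa = 34000 Pa, q̄ = 0.0025 kg/kg → 0.0025 × 34000 / 9.8 = 8.67 mm
Layer 360–300 hPa: Δp = 60 hPa = 6000 Pa, q̄ = 0.0015 kg/kg → 0.0015 × 6000 / 9.8 = 0.92 mm
PW = 23.88 + 5.39 + 8.67 + 0.92 = 38.86 ≈ 38.9 mm.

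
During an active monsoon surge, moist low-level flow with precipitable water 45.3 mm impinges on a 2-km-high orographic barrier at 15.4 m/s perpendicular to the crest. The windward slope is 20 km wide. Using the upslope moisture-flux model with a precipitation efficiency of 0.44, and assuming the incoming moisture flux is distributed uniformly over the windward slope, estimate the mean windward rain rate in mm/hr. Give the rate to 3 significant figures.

R ≈ 55.3 mm/hr

Incoming column moisture flux per unit ridge length: F = V × PW = 15.4 × 45.3 = 697.62 mm·m/s.
Spread over the 20 km slope with efficiency ε = 0.44: R = ε·F/W = 0.44 × 697.62 / 20000 m = 1.535e-02 mm/s.
R = 1.535e-02 × 3600 = 55.3 mm/hr.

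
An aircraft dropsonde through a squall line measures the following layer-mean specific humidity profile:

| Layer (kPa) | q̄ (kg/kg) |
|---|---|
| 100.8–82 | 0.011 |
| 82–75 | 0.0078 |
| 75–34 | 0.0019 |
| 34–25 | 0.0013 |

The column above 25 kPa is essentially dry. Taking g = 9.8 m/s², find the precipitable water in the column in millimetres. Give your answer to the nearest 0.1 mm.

Precipitable water is the column-integrated vapour mass per unit area: PW = (1/g) Σ q̄ Δp, with q in kg/kg and Δp in Pa (1 kg/m² of water = 1 mm).
Layer 100.8–82 kPa: Δp = 188 hPa = 18800 Pa, q̄ = 0.011 kg/kg → 0.011 × 18800 / 9.8 = 21.10 mm
Layer 82–75 kPa: Δp = 70 hPa = 7000 Pa, q̄ = 0.0078 kg/kg → 0.0078 × 7000 / 9.8 = 5.57 mm
Layer 75–34 kPa: Δp = 410 hPa = 41000 Pa, q̄ = 0.0019 kg/kg → 0.0019 × 41000 / 9.8 = 7.95 mm
Layer 34–25 kPa: Δp = 90 hPa = 9000 Pa, q̄ = 0.0013 kg/kg → 0.0013 × 9000 / 9.8 = 1.19 mm
PW = 21.10 + 5.57 + 7.95 + 1.19 = 35.81 ≈ 35.8 mm.

PW ≈ 35.8 mm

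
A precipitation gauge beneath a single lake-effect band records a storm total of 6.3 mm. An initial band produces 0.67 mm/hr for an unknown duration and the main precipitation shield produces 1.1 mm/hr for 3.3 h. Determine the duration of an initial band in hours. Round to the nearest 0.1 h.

Known phases: 1.1 × 3.3 = 3.63 mm.
Remaining depth = 6.3 − 3.63 = 2.67 mm.
Duration = 2.67 / 0.67 = 4.0 h.

duration ≈ 4.0 h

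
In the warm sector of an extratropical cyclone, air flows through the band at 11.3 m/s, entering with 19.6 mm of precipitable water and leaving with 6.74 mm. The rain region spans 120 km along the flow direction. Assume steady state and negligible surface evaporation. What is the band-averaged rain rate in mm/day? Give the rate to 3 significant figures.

R ≈ 105 mm/day

Column moisture flux per unit crosswind length is F = V × PW.
Inflow: F_in = 11.3 × 19.6 = 221.48 mm·m/s
Outflow: F_out = 11.3 × 6.74 = 76.162 mm·m/s
Steady-state rate R = (F_in − F_out)/L = (221.48 − 76.162) / 120000 m = 1.211e-03 mm/s.
R = 1.211e-03 × 3600 × 24 = 105 mm/day.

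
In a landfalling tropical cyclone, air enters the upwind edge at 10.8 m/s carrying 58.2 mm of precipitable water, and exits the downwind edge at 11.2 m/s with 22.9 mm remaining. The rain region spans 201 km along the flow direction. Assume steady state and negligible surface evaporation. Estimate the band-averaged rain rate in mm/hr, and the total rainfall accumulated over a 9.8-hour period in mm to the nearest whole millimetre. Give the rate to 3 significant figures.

Column moisture flux per unit crosswind length is F = V × PW.
Inflow: F_in = 10.8 × 58.2 = 628.56 mm·m/s
Outflow: F_out = 11.2 × 22.9 = 256.48 mm·m/s
Steady-state rate R = (F_in − F_out)/L = (628.56 − 256.48) / 201000 m = 1.851e-03 mm/s.
R = 1.851e-03 × 3600 = 6.66 mm/hr.
Over 9.8 h: total = 6.66 × 9.8 = 65.268 ≈ 65 mm.

R ≈ 6.66 mm/hr; total ≈ 65 mm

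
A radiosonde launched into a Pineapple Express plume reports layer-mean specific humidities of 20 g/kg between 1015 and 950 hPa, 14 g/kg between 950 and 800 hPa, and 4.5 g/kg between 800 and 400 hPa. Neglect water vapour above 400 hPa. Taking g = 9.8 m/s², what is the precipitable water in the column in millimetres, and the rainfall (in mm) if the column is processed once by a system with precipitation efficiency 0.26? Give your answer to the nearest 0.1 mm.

PW ≈ 53.1 mm; rainfall ≈ 13.8 mm

Precipitable water is the column-integrated vapour mass per unit area: PW = (1/g) Σ q̄ Δp, with q in kg/kg and Δp in Pa (1 kg/m² of water = 1 mm).
Layer 1015–950 hPa: Δp = 65 hPa = 6500 Pa, q̄ = 0.02 kg/kg → 0.02 × 6500 / 9.8 = 13.27 mm
Layer 950–800 hPa: Δp = 150 hPa = 15000 Pa, q̄ = 0.014 kg/kg → 0.014 × 15000 / 9.8 = 21.43 mm
Layer 800–400 hPa: Δp = 400 hPa = 40000 Pa, q̄ = 0.0045 kg/kg → 0.0045 × 40000 / 9.8 = 18.37 mm
PW = 13.27 + 21.43 + 18.37 = 53.07 ≈ 53.1 mm.
Rainfall = ε × PW = 0.26 × 53.1 = 13.8 mm.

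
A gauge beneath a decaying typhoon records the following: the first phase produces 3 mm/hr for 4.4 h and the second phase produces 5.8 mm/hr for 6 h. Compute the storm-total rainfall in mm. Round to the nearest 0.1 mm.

total ≈ 48.0 mm

Total = Σ Rᵢ Δtᵢ = 3 × 4.4 + 5.8 × 6
      = 13.2 + 34.8 = 48.0 mm.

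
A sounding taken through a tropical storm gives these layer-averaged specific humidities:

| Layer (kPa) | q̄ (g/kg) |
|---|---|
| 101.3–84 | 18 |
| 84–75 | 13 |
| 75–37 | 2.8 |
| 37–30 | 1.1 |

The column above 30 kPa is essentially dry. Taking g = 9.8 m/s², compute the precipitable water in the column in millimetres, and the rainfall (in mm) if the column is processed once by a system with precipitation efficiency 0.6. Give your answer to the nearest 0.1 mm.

PW ≈ 55.4 mm; rainfall ≈ 33.2 mm

Precipitable water is the column-integrated vapour mass per unit area: PW = (1/g) Σ q̄ Δp, with q in kg/kg and Δp in Pa (1 kg/m² of water = 1 mm).
Layer 101.3–84 kPa: Δp = 173 hPa = 17300 Pa, q̄ = 0.018 kg/kg → 0.018 × 17300 / 9.8 = 31.78 mm
Layer 84–75 kPa: Δp = 90 hPa = 9000 Pa, q̄ = 0.013 kg/kg → 0.013 × 9000 / 9.8 = 11.94 mm
Layer 75–37 kPa: Δp = 380 hPa = 38000 Pa, q̄ = 0.0028 kg/kg → 0.0028 × 38000 / 9.8 = 10.86 mm
Layer 37–30 kPa: Δp = 70 hPa = 7000 Pa, q̄ = 0.0011 kg/kg → 0.0011 × 7000 / 9.8 = 0.79 mm
PW = 31.78 + 11.94 + 10.86 + 0.79 = 55.37 ≈ 55.4 mm.
Rainfall = ε × PW = 0.6 × 55.4 = 33.2 mm.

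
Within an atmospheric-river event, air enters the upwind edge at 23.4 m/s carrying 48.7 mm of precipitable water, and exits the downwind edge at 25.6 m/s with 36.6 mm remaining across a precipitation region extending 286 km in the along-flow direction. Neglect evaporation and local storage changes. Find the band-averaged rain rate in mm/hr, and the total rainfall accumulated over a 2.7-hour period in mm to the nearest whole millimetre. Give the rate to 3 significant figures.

R ≈ 2.55 mm/hr; total ≈ 7 mm

Column moisture flux per unit crosswind length is F = V × PW.
Inflow: F_in = 23.4 × 48.7 = 1139.58 mm·m/s
Outflow: F_out = 25.6 × 36.6 = 936.96 mm·m/s
Steady-state rate R = (F_in − F_out)/L = (1139.58 − 936.96) / 286000 m = 7.085e-04 mm/s.
R = 7.085e-04 × 3600 = 2.55 mm/hr.
Over 2.7 h: total = 2.55 × 2.7 = 6.885 ≈ 7 mm.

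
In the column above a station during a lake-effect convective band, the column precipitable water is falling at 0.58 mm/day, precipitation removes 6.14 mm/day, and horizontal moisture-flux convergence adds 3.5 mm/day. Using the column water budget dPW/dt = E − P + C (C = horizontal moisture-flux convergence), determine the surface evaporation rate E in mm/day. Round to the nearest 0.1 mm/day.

E ≈ 2.1 mm/day

dPW/dt = -0.58 mm/day.
E = dPW/dt + P − C = (-0.58) + 6.14 − (3.5) = 2.1 mm/day.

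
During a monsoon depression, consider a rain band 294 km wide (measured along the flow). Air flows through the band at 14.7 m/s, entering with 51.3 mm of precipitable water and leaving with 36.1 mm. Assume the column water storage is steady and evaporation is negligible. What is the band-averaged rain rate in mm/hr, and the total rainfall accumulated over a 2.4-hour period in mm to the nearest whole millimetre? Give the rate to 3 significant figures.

R ≈ 2.74 mm/hr; total ≈ 7 mm

Column moisture flux per unit crosswind length is F = V × PW.
Inflow: F_in = 14.7 × 51.3 = 754.11 mm·m/s
Outflow: F_out = 14.7 × 36.1 = 530.67 mm·m/s
Steady-state rate R = (F_in − F_out)/L = (754.11 − 530.67) / 294000 m = 7.600e-04 mm/s.
R = 7.600e-04 × 3600 = 2.74 mm/hr.
Over 2.4 h: total = 2.74 × 2.4 = 6.576 ≈ 7 mm.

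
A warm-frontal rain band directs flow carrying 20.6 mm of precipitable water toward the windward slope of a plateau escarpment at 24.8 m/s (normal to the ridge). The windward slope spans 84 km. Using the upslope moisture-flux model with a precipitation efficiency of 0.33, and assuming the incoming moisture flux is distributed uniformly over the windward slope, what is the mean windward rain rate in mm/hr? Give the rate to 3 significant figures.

R ≈ 7.23 mm/hr

Incoming column moisture flux per unit ridge length: F = V × PW = 24.8 × 20.6 = 510.88 mm·m/s.
Spread over the 84 km slope with efficiency ε = 0.33: R = ε·F/W = 0.33 × 510.88 / 84000 m = 2.007e-03 mm/s.
R = 2.007e-03 × 3600 = 7.23 mm/hr.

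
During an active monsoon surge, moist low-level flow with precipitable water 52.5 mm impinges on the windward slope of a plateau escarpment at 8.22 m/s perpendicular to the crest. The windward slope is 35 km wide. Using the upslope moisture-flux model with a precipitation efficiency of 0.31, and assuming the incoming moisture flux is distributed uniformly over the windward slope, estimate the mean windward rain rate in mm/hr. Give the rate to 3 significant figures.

R ≈ 13.8 mm/hr

Incoming column moisture flux per unit ridge length: F = V × PW = 8.22 × 52.5 = 431.55 mm·m/s.
Spread over the 35 km slope with efficiency ε = 0.31: R = ε·F/W = 0.31 × 431.55 / 35000 m = 3.822e-03 mm/s.
R = 3.822e-03 × 3600 = 13.8 mm/hr.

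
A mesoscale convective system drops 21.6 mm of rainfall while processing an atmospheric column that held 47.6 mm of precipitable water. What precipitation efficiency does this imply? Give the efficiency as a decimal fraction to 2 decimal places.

ε ≈ 0.45

ε = rainfall / PW = 21.6 / 47.6 = 0.45.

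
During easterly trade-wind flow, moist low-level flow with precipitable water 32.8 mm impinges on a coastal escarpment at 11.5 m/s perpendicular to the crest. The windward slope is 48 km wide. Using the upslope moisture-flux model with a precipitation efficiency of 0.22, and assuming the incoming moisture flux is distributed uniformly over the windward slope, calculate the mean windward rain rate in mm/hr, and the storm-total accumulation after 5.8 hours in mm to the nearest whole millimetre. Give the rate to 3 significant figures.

Incoming column moisture flux per unit ridge length: F = V × PW = 11.5 × 32.8 = 377.2 mm·m/s.
Spread over the 48 km slope with efficiency ε = 0.22: R = ε·F/W = 0.22 × 377.2 / 48000 m = 1.729e-03 mm/s.
R = 1.729e-03 × 3600 = 6.22 mm/hr.
Over 5.8 h: total = 6.22 × 5.8 = 36.076 ≈ 36 mm.

R ≈ 6.22 mm/hr; total ≈ 36 mm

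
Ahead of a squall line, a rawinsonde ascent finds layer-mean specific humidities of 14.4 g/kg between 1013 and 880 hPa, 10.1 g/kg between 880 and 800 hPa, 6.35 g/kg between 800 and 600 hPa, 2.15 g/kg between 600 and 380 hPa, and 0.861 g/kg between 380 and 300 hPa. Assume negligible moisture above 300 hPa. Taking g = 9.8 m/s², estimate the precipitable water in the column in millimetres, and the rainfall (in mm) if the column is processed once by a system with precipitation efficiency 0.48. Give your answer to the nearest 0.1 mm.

PW ≈ 46.3 mm; rainfall ≈ 22.2 mm

Precipitable water is the column-integrated vapour mass per unit area: PW = (1/g) Σ q̄ Δp, with q in kg/kg and Δp in Pa (1 kg/m² of water = 1 mm).
Layer 1013–880 hPa: Δp = 133 hPa = 13300 Pa, q̄ = 0.0144 kg/kg → 0.0144 × 13300 / 9.8 = 19.54 mm
Layer 880–800 hPa: Δp = 80 hPa = 8000 Pa, q̄ = 0.0101 kg/kg → 0.0101 × 8000 / 9.8 = 8.24 mm
Layer 800–600 hPa: Δp = 200 hPa = 20000 Pa, q̄ = 0.00635 kg/kg → 0.00635 × 20000 / 9.8 = 12.96 mm
Layer 600–380 hPa: Δp = 220 hPa = 22000 Pa, q̄ = 0.00215 kg/kg → 0.00215 × 22000 / 9.8 = 4.83 mm
Layer 380–300 hPa: Δp = 80 hPa = 8000 Pa, q̄ = 0.000861 kg/kg → 0.000861 × 8000 / 9.8 = 0.70 mm
PW = 19.54 + 8.24 + 12.96 + 4.83 + 0.70 = 46.27 ≈ 46.3 mm.
Rainfall = ε × PW = 0.48 × 46.3 = 22.2 mm.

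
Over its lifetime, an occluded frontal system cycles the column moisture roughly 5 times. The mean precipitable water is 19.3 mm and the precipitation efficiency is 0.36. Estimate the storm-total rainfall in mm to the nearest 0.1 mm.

Each cycle deposits ε × PW = 0.36 × 19.3 = 6.948 mm.
Over 5 cycles: 5 × 6.948 = 34.7 mm.

rainfall ≈ 34.7 mm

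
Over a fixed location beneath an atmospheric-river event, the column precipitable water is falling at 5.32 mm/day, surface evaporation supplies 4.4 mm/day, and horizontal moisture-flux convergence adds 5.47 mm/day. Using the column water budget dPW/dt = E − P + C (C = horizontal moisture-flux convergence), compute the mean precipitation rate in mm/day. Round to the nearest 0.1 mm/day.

dPW/dt = -5.32 mm/day.
P = E + C − dPW/dt = 4.4 + (5.47) − (-5.32) = 15.2 mm/day.

P ≈ 15.2 mm/day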